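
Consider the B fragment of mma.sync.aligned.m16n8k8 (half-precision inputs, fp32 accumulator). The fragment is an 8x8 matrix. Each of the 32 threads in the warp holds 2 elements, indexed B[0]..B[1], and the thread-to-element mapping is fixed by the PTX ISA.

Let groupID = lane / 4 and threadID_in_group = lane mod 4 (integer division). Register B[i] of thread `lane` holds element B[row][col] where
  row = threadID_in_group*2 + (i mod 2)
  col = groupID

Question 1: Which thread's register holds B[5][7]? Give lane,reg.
c=7→G=7  r=5→T=2,p=1
L=7*4+2=30  i=1=1

30,1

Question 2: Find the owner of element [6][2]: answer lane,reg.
11,0

c=2→G=2  r=6→T=3,p=0
L=2*4+3=11  i=0=0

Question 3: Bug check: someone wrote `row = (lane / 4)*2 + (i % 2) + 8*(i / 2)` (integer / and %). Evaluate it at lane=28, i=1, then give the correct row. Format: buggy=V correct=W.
`(lane / 4)*2 + (i % 2) + 8*(i / 2)`[28,1]->15
lane 28: gid=7 (28/4), tid=0 (28%4)
i=1: r=0*2+1=1, c=gid=7
row: 15 vs 1

buggy=15 correct=1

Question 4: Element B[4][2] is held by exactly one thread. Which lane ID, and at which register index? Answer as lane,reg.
10,0

c:2=>grp=2  r:4=>tig=2,lo=0
L=2*4+2=10  i=0=0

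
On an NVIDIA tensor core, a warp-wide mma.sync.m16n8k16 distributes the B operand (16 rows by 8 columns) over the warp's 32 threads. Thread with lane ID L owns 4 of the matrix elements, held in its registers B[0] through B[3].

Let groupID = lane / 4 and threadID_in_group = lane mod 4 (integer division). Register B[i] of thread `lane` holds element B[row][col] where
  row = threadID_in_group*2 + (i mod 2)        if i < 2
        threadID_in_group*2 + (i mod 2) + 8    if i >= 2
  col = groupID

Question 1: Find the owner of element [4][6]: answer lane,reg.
c:6=>grp=6  r:4=>rB=0,tig=2,lo=0
L=6*4+2=26  i=0*2+0=0

26,0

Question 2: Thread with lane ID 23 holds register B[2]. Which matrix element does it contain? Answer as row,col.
14,5

lane 23=>23/4=5, 23 mod 4=3
i=2  r:2·3+0+8=>14  c:5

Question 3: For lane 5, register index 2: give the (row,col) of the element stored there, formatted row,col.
10,1

lane 5: g=1 (5/4), t=1 (5%4)
i=2: r=1*2+0+8=10, c=g=1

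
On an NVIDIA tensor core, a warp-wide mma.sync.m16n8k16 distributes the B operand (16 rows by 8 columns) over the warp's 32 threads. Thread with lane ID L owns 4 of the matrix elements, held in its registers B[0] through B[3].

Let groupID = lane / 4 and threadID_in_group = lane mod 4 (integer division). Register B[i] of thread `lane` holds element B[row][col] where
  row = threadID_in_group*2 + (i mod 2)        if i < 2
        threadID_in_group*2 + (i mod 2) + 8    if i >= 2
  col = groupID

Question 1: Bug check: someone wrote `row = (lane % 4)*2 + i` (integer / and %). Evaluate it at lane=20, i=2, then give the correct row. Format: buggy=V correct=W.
buggy=2 correct=8

`(lane % 4)*2 + i`[20,2]→2
lane 20: G=5 (20/4), T=0 (20%4)
i=2: r=0*2+0+8=8, c=G=5
row: 2 vs 8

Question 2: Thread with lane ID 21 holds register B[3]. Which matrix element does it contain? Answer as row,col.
lane 21->21/4=5, 21 mod 4=1
i=3  r:2·1+1+8->11  c:5

11,5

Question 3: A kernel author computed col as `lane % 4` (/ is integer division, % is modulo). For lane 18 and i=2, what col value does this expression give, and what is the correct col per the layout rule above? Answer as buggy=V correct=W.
`lane % 4`[18,2]=>2
lane 18: grp=4 (18/4), tig=2 (18%4)
i=2: r=2*2+0+8=12, c=grp=4
col: 2 vs 4

buggy=2 correct=4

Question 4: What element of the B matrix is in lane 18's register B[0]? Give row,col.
lane 18⇒18/4=4, 18 mod 4=2
i=0  r:2·2+0+0⇒4  c:4

4,4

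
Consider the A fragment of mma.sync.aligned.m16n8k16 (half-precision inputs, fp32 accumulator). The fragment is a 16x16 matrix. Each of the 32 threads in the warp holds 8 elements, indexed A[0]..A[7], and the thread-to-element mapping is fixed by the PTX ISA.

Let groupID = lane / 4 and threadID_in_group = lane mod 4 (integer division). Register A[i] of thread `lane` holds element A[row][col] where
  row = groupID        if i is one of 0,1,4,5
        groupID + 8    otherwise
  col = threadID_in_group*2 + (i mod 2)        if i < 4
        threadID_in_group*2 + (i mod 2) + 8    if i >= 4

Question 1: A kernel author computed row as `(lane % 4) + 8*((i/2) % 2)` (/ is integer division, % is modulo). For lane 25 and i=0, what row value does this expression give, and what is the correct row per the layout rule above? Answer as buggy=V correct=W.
`(lane % 4) + 8*((i/2) % 2)`[25,0]⇒1
25: gr=6,th=1
[0] (6+0,1*2+0+0) = (6,2)
row: 1 vs 6

buggy=1 correct=6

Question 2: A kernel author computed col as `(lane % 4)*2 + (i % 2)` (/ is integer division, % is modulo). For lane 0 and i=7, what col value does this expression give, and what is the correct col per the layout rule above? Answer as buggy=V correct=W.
`(lane % 4)*2 + (i % 2)`[0,7]→1
lane 0: G=0 (0/4), T=0 (0%4)
i=7: r=0+8=8, c=0*2+1+8=9
col: 1 vs 9

buggy=1 correct=9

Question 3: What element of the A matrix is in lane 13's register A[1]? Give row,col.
3,3

L=13⇒gr=13>>2=3, th=13&3=1
[1]⇒row 3+0=3  col 1·2+1+0=3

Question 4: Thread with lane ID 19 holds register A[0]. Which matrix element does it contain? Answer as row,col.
L=19→G=19>>2=4, T=19&3=3
[0]→row 4+0=4  col 3·2+0+0=6

4,6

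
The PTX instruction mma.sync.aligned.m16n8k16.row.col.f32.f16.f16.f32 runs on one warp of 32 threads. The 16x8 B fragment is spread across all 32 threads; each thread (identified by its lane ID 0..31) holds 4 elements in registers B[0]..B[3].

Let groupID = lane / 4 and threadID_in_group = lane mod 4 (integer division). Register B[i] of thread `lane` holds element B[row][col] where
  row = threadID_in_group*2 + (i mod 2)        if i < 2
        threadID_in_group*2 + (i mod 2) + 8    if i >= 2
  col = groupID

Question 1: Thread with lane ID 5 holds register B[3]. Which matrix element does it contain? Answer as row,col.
lane 5: grp=1 (5/4), tig=1 (5%4)
i=3: r=1*2+1+8=11, c=grp=1

11,1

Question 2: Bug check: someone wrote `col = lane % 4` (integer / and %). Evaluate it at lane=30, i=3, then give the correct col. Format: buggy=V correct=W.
`lane % 4`[30,3]=>2
L=30=>grp=30>>2=7, tig=30&3=2
[3]=>row 2·2+1+8=13  col grp=7
col: 2 vs 7

buggy=2 correct=7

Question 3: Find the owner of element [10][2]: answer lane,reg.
c=2->g=2  r=10->rb=1,t=1,b0=0
L=2*4+1=9  i=1*2+0=2

9,2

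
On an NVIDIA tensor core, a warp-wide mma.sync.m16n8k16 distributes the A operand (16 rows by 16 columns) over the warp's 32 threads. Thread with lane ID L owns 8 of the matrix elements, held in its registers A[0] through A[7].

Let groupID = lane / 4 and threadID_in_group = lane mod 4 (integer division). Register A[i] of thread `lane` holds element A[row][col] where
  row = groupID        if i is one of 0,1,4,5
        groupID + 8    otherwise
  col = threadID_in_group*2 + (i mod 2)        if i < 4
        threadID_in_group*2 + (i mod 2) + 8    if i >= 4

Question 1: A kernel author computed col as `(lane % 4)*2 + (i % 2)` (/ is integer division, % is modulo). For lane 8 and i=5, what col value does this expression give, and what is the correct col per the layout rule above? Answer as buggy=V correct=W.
buggy=1 correct=9

`(lane % 4)*2 + (i % 2)`[8,5]->1
L=8->gid=8>>2=2, tid=8&3=0
[5]->row 2+0=2  col 0·2+1+8=9
col: 1 vs 9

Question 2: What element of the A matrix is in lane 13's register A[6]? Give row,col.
11,10

L=13->g=13>>2=3, t=13&3=1
[6]->row 3+8=11  col 1·2+0+8=10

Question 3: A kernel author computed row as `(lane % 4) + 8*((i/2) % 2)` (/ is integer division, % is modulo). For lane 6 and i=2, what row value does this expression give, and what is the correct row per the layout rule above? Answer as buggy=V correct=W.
buggy=10 correct=9

`(lane % 4) + 8*((i/2) % 2)`[6,2]=>10
L=6=>grp=6>>2=1, tig=6&3=2
[2]=>row 1+8=9  col 2·2+0+0=4
row: 10 vs 9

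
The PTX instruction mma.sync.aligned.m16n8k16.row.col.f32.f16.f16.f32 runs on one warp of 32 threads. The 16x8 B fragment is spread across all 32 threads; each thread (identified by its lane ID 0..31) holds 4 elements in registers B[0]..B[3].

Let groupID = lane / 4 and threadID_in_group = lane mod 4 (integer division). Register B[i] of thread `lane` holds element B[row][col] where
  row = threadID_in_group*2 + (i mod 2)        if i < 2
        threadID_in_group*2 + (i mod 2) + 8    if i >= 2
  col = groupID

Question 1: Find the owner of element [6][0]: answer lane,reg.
3,0

c=0⇒gr=0  r=6⇒Rb=0,th=3,odd=0
L=0*4+3=3  i=0*2+0=0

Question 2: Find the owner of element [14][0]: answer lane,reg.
3,2

c=0⇒gr=0  r=14⇒Rb=1,th=3,odd=0
L=0*4+3=3  i=1*2+0=2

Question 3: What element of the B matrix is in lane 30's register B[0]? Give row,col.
4,7

lane 30→30/4=7, 30 mod 4=2
i=0  r:2·2+0+0→4  c:7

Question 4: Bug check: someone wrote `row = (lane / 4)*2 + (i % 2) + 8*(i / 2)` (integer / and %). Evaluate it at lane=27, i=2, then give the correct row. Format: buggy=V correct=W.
`(lane / 4)*2 + (i % 2) + 8*(i / 2)`[27,2]->20
27: gid=6,tid=3
[2] (3*2+0+8,6) = (14,6)
row: 20 vs 14

buggy=20 correct=14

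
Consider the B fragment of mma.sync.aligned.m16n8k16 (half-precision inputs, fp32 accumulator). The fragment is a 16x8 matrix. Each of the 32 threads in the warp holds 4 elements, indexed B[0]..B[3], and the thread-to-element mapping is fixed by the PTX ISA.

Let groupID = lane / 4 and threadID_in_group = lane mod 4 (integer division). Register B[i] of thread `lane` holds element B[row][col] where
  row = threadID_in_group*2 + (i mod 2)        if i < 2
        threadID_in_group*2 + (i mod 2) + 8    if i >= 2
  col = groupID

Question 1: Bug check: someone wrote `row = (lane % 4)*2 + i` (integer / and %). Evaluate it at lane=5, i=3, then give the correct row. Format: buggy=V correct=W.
`(lane % 4)*2 + i`[5,3]=>5
5: grp=1,tig=1
[3] (1*2+1+8,1) = (11,1)
row: 5 vs 11

buggy=5 correct=11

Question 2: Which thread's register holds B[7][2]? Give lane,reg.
c=2⇒gr=2  r=7⇒Rb=0,th=3,odd=1
L=2*4+3=11  i=0*2+1=1

11,1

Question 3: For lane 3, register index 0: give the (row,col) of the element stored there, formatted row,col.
3: gr=0,th=3
[0] (3*2+0+0,0) = (6,0)

6,0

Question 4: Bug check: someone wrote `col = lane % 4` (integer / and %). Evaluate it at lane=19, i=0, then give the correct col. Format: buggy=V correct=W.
`lane % 4`[19,0]⇒3
19: gr=4,th=3
[0] (3*2+0+0,4) = (6,4)
col: 3 vs 4

buggy=3 correct=4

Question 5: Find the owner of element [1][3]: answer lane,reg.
c=3→G=3  r=1→rhi=0,T=0,p=1
L=3*4+0=12  i=0*2+1=1

12,1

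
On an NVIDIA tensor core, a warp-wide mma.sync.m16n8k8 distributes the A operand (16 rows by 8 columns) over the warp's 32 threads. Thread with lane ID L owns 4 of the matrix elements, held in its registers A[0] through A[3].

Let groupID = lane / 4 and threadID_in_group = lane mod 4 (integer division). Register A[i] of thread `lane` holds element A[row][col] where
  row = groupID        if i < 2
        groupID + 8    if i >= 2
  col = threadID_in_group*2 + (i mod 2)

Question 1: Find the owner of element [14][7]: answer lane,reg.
27,3

r=14⇒gr=6,Rb=1  c=7⇒th=3,odd=1
L=6*4+3=27  i=1*2+1=3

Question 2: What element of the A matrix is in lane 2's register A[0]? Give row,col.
0,4

lane 2→2/4=0, 2 mod 4=2
i=0  r:0+0→0  c:2·2+0→4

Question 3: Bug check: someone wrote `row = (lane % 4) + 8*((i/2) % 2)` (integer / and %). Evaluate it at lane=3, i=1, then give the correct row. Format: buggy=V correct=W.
`(lane % 4) + 8*((i/2) % 2)`[3,1]=>3
lane 3: grp=0 (3/4), tig=3 (3%4)
i=1: r=0+0=0, c=3*2+1=7
row: 3 vs 0

buggy=3 correct=0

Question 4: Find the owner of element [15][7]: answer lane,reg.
31,3

r=15→G=7,rhi=1  c=7→T=3,p=1
L=7*4+3=31  i=1*2+1=3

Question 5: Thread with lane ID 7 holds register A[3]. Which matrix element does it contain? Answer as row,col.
L=7->g=7>>2=1, t=7&3=3
[3]->row 1+8=9  col 3·2+1=7

9,7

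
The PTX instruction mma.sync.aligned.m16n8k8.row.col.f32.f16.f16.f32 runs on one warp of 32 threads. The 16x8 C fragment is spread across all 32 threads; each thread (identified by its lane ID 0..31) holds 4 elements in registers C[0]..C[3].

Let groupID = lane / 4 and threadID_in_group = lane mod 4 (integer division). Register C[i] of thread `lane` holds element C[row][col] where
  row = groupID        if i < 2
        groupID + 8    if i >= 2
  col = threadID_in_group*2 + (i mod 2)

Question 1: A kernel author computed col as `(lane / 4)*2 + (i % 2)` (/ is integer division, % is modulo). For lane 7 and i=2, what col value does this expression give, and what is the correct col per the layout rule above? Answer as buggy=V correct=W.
buggy=2 correct=6

`(lane / 4)*2 + (i % 2)`[7,2]->2
L=7->g=7>>2=1, t=7&3=3
[2]->row 1+8=9  col 3·2+0=6
col: 2 vs 6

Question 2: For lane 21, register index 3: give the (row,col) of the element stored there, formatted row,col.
13,3

lane 21->21/4=5, 21 mod 4=1
i=3  r:5+8->13  c:2·1+1->3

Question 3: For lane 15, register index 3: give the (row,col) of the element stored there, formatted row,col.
L=15->gid=15>>2=3, tid=15&3=3
[3]->row 3+8=11  col 3·2+1=7

11,7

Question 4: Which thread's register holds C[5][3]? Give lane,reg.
r=5⇒gr=5,Rb=0  c=3⇒th=1,odd=1
L=5*4+1=21  i=0*2+1=1

21,1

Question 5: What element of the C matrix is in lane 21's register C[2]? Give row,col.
13,2

lane 21: gr=5 (21/4), th=1 (21%4)
i=2: r=5+8=13, c=1*2+0=2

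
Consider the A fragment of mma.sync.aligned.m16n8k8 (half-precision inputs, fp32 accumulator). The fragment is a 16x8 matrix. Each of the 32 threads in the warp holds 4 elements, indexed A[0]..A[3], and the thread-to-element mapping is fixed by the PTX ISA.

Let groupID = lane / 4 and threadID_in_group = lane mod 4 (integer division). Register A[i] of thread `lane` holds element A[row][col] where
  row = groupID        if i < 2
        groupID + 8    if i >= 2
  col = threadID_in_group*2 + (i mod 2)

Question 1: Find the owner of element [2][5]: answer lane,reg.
10,1

r=2→G=2,rhi=0  c=5→T=2,p=1
L=2*4+2=10  i=0*2+1=1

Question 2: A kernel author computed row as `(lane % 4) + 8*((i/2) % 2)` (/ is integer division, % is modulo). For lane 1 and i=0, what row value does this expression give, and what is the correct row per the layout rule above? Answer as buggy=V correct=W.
buggy=1 correct=0

`(lane % 4) + 8*((i/2) % 2)`[1,0]→1
L=1→G=1>>2=0, T=1&3=1
[0]→row 0+0=0  col 1·2+0=2
row: 1 vs 0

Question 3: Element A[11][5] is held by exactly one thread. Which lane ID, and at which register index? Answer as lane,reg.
14,3

r=11->g=3,rb=1  c=5->t=2,b0=1
L=3*4+2=14  i=1*2+1=3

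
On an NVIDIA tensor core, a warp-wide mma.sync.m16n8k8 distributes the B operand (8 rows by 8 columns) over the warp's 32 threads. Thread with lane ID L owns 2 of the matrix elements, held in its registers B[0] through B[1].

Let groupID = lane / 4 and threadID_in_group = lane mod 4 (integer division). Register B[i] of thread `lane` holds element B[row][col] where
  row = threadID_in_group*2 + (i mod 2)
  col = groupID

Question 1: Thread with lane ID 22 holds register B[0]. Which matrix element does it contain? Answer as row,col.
22: gr=5,th=2
[0] (2*2+0,5) = (4,5)

4,5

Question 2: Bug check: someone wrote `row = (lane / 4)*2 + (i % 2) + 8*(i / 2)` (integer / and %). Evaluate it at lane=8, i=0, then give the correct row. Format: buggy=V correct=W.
buggy=4 correct=0

`(lane / 4)*2 + (i % 2) + 8*(i / 2)`[8,0]⇒4
L=8⇒gr=8>>2=2, th=8&3=0
[0]⇒row 0·2+0=0  col gr=2
row: 4 vs 0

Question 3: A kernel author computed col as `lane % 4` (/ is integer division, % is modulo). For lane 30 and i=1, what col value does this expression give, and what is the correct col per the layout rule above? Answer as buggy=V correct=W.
buggy=2 correct=7

`lane % 4`[30,1]->2
lane 30: g=7 (30/4), t=2 (30%4)
i=1: r=2*2+1=5, c=g=7
col: 2 vs 7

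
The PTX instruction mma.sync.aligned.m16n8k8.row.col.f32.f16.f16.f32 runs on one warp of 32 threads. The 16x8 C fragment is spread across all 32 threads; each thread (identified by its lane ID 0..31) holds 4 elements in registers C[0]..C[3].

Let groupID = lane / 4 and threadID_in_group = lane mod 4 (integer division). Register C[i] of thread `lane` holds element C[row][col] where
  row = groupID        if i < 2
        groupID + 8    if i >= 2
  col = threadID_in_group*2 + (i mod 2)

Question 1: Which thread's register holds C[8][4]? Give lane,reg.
r:8=>grp=0,rB=1  c:4=>tig=2,lo=0
L=0*4+2=2  i=1*2+0=2

2,2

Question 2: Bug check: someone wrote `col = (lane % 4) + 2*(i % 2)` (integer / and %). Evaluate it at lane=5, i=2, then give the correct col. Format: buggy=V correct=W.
`(lane % 4) + 2*(i % 2)`[5,2]=>1
lane 5=>5/4=1, 5 mod 4=1
i=2  r:1+8=>9  c:2·1+0=>2
col: 1 vs 2

buggy=1 correct=2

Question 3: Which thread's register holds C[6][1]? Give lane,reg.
r=6→G=6,rhi=0  c=1→T=0,p=1
L=6*4+0=24  i=0*2+1=1

24,1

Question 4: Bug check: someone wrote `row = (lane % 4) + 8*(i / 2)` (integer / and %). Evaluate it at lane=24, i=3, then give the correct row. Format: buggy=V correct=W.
`(lane % 4) + 8*(i / 2)`[24,3]⇒8
lane 24: gr=6 (24/4), th=0 (24%4)
i=3: r=6+8=14, c=0*2+1=1
row: 8 vs 14

buggy=8 correct=14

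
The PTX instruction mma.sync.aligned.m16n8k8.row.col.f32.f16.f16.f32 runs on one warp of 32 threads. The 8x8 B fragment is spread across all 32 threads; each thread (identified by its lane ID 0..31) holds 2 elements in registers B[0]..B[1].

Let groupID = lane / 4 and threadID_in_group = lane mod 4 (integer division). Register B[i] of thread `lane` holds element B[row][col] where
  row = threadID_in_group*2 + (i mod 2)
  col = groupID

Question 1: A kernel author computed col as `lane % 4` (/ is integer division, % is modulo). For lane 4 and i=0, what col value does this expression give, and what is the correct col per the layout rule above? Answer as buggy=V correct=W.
`lane % 4`[4,0]→0
L=4→G=4>>2=1, T=4&3=0
[0]→row 0·2+0=0  col G=1
col: 0 vs 1

buggy=0 correct=1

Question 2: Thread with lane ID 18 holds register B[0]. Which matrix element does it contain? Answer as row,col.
4,4

lane 18: gid=4 (18/4), tid=2 (18%4)
i=0: r=2*2+0=4, c=gid=4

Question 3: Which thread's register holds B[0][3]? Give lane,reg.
c:3=>grp=3  r:0=>tig=0,lo=0
L=3*4+0=12  i=0=0

12,0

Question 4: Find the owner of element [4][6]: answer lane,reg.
c=6⇒gr=6  r=4⇒th=2,odd=0
L=6*4+2=26  i=0=0

26,0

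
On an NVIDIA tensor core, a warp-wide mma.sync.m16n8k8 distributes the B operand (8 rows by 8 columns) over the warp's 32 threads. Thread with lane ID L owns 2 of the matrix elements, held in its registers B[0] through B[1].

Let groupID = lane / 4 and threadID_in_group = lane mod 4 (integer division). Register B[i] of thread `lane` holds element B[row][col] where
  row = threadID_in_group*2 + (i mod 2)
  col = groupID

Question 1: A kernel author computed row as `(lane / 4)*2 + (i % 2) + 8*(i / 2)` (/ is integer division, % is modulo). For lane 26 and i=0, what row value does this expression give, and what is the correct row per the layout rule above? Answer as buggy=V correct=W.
buggy=12 correct=4

`(lane / 4)*2 + (i % 2) + 8*(i / 2)`[26,0]→12
L=26→G=26>>2=6, T=26&3=2
[0]→row 2·2+0=4  col G=6
row: 12 vs 4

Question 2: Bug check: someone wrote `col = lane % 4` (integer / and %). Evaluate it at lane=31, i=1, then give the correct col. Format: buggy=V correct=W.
`lane % 4`[31,1]→3
lane 31: G=7 (31/4), T=3 (31%4)
i=1: r=3*2+1=7, c=G=7
col: 3 vs 7

buggy=3 correct=7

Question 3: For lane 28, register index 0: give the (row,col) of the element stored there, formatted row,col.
L=28=>grp=28>>2=7, tig=28&3=0
[0]=>row 0·2+0=0  col grp=7

0,7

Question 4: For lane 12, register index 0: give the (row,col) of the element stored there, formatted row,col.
0,3

12: gid=3,tid=0
[0] (0*2+0,3) = (0,3)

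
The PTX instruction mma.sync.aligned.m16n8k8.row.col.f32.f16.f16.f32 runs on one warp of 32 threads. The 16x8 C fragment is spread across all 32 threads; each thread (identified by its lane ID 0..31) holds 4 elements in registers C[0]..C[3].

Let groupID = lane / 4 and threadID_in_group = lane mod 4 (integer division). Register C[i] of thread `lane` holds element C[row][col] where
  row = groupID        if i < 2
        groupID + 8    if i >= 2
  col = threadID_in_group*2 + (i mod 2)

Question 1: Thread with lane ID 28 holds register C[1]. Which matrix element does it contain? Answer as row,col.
lane 28→28/4=7, 28 mod 4=0
i=1  r:7+0→7  c:2·0+1→1

7,1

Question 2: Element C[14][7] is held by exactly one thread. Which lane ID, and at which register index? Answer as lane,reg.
r=14→G=6,rhi=1  c=7→T=3,p=1
L=6*4+3=27  i=1*2+1=3

27,3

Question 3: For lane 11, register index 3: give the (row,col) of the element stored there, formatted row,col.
10,7

11: G=2,T=3
[3] (2+8,3*2+1) = (10,7)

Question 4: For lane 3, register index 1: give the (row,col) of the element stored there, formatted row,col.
lane 3→3/4=0, 3 mod 4=3
i=1  r:0+0→0  c:2·3+1→7

0,7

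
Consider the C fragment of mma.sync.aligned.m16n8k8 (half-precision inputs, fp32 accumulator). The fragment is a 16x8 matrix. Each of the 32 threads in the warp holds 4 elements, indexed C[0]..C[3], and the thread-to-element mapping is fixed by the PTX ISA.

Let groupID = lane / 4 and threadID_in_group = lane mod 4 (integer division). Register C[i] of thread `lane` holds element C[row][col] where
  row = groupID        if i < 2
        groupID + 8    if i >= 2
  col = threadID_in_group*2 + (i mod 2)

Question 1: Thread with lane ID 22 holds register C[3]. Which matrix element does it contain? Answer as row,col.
lane 22: grp=5 (22/4), tig=2 (22%4)
i=3: r=5+8=13, c=2*2+1=5

13,5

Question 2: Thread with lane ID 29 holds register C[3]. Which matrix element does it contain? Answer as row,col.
15,3

29: grp=7,tig=1
[3] (7+8,1*2+1) = (15,3)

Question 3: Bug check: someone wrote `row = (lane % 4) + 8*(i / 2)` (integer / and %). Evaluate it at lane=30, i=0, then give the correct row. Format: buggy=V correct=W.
buggy=2 correct=7

`(lane % 4) + 8*(i / 2)`[30,0]=>2
lane 30: grp=7 (30/4), tig=2 (30%4)
i=0: r=7+0=7, c=2*2+0=4
row: 2 vs 7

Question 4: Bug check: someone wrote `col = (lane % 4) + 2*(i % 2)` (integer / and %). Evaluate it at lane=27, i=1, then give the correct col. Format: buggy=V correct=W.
buggy=5 correct=7

`(lane % 4) + 2*(i % 2)`[27,1]→5
lane 27: G=6 (27/4), T=3 (27%4)
i=1: r=6+0=6, c=3*2+1=7
col: 5 vs 7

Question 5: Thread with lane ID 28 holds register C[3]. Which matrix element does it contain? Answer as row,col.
L=28⇒gr=28>>2=7, th=28&3=0
[3]⇒row 7+8=15  col 0·2+1=1

15,1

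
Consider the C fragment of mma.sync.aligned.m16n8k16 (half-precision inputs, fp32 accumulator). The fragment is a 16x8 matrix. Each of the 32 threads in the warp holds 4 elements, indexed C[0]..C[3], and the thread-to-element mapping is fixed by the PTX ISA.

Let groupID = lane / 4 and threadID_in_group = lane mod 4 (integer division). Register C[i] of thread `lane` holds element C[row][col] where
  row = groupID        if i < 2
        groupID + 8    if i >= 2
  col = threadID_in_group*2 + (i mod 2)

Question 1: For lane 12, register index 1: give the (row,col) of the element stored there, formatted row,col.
3,1

lane 12⇒12/4=3, 12 mod 4=0
i=1  r:3+0⇒3  c:2·0+1⇒1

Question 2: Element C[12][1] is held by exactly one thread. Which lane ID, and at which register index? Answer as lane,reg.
r=12→G=4,rhi=1  c=1→T=0,p=1
L=4*4+0=16  i=1*2+1=3

16,3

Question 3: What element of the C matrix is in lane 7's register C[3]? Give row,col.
9,7

lane 7: gr=1 (7/4), th=3 (7%4)
i=3: r=1+8=9, c=3*2+1=7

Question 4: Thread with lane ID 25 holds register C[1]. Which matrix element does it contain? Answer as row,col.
lane 25=>25/4=6, 25 mod 4=1
i=1  r:6+0=>6  c:2·1+1=>3

6,3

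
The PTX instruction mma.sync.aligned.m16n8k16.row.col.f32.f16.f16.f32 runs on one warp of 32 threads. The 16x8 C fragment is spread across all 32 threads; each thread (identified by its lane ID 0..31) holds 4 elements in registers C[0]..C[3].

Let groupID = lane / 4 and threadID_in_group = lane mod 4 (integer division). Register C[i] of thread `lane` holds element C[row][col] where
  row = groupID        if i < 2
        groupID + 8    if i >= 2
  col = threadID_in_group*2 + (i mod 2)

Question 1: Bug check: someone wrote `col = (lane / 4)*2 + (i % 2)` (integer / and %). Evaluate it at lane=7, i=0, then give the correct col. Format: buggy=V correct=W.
buggy=2 correct=6

`(lane / 4)*2 + (i % 2)`[7,0]->2
L=7->gid=7>>2=1, tid=7&3=3
[0]->row 1+0=1  col 3·2+0=6
col: 2 vs 6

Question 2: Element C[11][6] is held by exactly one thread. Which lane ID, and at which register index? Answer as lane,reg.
r=11->g=3,rb=1  c=6->t=3,b0=0
L=3*4+3=15  i=1*2+0=2

15,2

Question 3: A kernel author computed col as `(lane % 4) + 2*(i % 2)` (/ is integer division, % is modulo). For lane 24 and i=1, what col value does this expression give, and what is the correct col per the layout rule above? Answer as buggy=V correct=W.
`(lane % 4) + 2*(i % 2)`[24,1]=>2
24: grp=6,tig=0
[1] (6+0,0*2+1) = (6,1)
col: 2 vs 1

buggy=2 correct=1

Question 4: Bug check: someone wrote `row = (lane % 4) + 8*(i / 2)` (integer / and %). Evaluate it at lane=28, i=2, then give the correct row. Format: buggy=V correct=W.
buggy=8 correct=15

`(lane % 4) + 8*(i / 2)`[28,2]->8
28: gid=7,tid=0
[2] (7+8,0*2+0) = (15,0)
row: 8 vs 15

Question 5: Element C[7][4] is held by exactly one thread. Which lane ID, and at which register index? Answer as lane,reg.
r: 7->gid=7,r8=0  c: 4->tid=2,i&1=0
L=7*4+2=30  i=0*2+0=0

30,0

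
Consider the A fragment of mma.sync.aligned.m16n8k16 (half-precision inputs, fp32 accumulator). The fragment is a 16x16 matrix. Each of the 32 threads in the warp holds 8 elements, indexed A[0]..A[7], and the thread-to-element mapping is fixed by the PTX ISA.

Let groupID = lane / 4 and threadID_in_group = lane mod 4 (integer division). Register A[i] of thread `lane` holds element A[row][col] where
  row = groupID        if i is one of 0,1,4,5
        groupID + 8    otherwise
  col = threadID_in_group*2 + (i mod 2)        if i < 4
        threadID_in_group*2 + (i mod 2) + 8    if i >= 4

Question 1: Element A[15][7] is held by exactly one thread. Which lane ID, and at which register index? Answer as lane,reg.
31,3

r: 15->gid=7,r8=1  c: 7->c8=0,tid=3,i&1=1
L=7*4+3=31  i=0*4+1*2+1=3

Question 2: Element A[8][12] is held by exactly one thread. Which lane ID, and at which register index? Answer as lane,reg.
2,6

r=8→G=0,rhi=1  c=12→chi=1,T=2,p=0
L=0*4+2=2  i=1*4+1*2+0=6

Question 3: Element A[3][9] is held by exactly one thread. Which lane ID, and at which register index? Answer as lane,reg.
r:3=>grp=3,rB=0  c:9=>cB=1,tig=0,lo=1
L=3*4+0=12  i=1*4+0*2+1=5

12,5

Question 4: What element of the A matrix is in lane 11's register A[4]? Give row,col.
L=11->gid=11>>2=2, tid=11&3=3
[4]->row 2+0=2  col 3·2+0+8=14

2,14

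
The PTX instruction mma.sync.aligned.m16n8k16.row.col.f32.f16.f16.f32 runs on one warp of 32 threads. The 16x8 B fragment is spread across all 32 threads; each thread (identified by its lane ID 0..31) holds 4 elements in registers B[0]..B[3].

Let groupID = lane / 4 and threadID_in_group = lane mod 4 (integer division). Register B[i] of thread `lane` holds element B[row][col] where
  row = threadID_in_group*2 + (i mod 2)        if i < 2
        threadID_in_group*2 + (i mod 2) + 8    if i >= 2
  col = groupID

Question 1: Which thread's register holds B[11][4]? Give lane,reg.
17,3

c=4⇒gr=4  r=11⇒Rb=1,th=1,odd=1
L=4*4+1=17  i=1*2+1=3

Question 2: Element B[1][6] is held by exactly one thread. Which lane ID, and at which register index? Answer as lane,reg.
24,1

c=6->g=6  r=1->rb=0,t=0,b0=1
L=6*4+0=24  i=0*2+1=1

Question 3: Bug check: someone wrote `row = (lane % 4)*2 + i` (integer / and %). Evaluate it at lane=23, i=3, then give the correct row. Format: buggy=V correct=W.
`(lane % 4)*2 + i`[23,3]=>9
lane 23=>23/4=5, 23 mod 4=3
i=3  r:2·3+1+8=>15  c:5
row: 9 vs 15

buggy=9 correct=15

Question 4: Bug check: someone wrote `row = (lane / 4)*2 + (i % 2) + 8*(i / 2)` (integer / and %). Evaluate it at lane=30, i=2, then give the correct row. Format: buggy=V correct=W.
buggy=22 correct=12

`(lane / 4)*2 + (i % 2) + 8*(i / 2)`[30,2]->22
30: g=7,t=2
[2] (2*2+0+8,7) = (12,7)
row: 22 vs 12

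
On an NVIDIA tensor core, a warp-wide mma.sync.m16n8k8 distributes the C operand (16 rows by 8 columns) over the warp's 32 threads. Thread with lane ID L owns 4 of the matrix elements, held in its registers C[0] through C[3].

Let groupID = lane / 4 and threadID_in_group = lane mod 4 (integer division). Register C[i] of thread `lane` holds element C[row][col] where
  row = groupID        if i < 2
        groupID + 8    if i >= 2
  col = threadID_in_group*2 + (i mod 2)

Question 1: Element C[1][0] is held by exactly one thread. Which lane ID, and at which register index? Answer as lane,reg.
4,0

r=1→G=1,rhi=0  c=0→T=0,p=0
L=1*4+0=4  i=0*2+0=0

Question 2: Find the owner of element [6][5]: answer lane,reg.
26,1

r=6→G=6,rhi=0  c=5→T=2,p=1
L=6*4+2=26  i=0*2+1=1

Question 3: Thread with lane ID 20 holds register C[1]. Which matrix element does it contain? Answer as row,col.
5,1

lane 20: G=5 (20/4), T=0 (20%4)
i=1: r=5+0=5, c=0*2+1=1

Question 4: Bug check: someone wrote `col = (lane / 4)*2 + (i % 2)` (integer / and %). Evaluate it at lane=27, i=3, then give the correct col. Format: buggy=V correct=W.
`(lane / 4)*2 + (i % 2)`[27,3]⇒13
lane 27: gr=6 (27/4), th=3 (27%4)
i=3: r=6+8=14, c=3*2+1=7
col: 13 vs 7

buggy=13 correct=7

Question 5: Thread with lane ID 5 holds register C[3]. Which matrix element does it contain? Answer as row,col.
9,3

lane 5: G=1 (5/4), T=1 (5%4)
i=3: r=1+8=9, c=1*2+1=3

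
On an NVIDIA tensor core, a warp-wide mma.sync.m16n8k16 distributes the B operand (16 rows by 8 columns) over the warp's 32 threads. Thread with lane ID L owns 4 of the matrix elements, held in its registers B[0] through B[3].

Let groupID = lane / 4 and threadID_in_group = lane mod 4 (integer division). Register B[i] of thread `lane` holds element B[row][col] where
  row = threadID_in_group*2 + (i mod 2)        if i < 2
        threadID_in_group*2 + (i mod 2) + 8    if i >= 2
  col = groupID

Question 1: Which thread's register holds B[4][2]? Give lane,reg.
10,0

c:2=>grp=2  r:4=>rB=0,tig=2,lo=0
L=2*4+2=10  i=0*2+0=0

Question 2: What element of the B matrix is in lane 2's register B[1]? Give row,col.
5,0

lane 2=>2/4=0, 2 mod 4=2
i=1  r:2·2+1+0=>5  c:0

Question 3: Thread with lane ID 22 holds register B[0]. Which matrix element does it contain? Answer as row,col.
4,5

lane 22->22/4=5, 22 mod 4=2
i=0  r:2·2+0+0->4  c:5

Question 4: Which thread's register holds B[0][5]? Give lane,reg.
20,0

c=5⇒gr=5  r=0⇒Rb=0,th=0,odd=0
L=5*4+0=20  i=0*2+0=0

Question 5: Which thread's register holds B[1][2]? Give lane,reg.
8,1

c=2⇒gr=2  r=1⇒Rb=0,th=0,odd=1
L=2*4+0=8  i=0*2+1=1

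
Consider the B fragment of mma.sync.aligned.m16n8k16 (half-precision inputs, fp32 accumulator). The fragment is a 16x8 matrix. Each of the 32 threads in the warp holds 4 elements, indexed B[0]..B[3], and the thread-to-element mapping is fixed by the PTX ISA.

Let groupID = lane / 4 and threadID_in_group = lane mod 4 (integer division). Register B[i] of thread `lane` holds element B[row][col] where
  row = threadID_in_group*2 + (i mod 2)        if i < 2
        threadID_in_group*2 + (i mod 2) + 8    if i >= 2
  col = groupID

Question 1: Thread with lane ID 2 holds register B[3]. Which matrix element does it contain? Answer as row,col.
2: gid=0,tid=2
[3] (2*2+1+8,0) = (13,0)

13,0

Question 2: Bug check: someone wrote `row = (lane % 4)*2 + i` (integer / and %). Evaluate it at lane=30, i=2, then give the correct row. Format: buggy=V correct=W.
`(lane % 4)*2 + i`[30,2]->6
L=30->gid=30>>2=7, tid=30&3=2
[2]->row 2·2+0+8=12  col gid=7
row: 6 vs 12

buggy=6 correct=12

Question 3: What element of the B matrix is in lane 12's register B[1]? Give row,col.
lane 12⇒12/4=3, 12 mod 4=0
i=1  r:2·0+1+0⇒1  c:3

1,3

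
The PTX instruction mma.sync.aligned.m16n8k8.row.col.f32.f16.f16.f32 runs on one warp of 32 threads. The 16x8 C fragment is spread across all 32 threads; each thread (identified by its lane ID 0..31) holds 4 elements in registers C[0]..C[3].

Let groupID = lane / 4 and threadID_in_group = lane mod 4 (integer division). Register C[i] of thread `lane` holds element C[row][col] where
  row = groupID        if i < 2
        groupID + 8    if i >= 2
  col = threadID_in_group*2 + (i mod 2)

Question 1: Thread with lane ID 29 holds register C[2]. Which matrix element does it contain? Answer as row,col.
L=29->g=29>>2=7, t=29&3=1
[2]->row 7+8=15  col 1·2+0=2

15,2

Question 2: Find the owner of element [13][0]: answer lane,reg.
r:13=>grp=5,rB=1  c:0=>tig=0,lo=0
L=5*4+0=20  i=1*2+0=2

20,2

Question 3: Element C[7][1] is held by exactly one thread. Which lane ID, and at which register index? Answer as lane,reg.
28,1

r:7=>grp=7,rB=0  c:1=>tig=0,lo=1
L=7*4+0=28  i=0*2+1=1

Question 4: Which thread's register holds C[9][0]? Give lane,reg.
4,2

r: 9->gid=1,r8=1  c: 0->tid=0,i&1=0
L=1*4+0=4  i=1*2+0=2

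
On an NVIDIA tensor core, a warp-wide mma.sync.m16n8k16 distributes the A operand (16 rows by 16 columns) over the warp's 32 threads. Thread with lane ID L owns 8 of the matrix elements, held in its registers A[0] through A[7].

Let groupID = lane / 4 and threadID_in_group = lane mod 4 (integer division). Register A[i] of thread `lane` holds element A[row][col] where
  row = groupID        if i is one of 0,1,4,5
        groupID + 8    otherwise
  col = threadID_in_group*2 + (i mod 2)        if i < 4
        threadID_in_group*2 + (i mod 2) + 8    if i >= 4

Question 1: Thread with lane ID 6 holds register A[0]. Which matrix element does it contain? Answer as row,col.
1,4

L=6⇒gr=6>>2=1, th=6&3=2
[0]⇒row 1+0=1  col 2·2+0+0=4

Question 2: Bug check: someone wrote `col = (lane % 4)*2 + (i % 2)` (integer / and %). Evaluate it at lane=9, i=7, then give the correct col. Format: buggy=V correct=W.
buggy=3 correct=11

`(lane % 4)*2 + (i % 2)`[9,7]⇒3
L=9⇒gr=9>>2=2, th=9&3=1
[7]⇒row 2+8=10  col 1·2+1+8=11
col: 3 vs 11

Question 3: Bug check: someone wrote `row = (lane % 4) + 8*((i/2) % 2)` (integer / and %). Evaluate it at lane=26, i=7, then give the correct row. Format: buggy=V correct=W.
`(lane % 4) + 8*((i/2) % 2)`[26,7]→10
L=26→G=26>>2=6, T=26&3=2
[7]→row 6+8=14  col 2·2+1+8=13
row: 10 vs 14

buggy=10 correct=14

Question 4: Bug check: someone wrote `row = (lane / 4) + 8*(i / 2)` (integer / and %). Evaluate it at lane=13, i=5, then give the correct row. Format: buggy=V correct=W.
`(lane / 4) + 8*(i / 2)`[13,5]⇒19
13: gr=3,th=1
[5] (3+0,1*2+1+8) = (3,11)
row: 19 vs 3

buggy=19 correct=3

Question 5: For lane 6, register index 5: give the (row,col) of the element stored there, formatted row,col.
1,13

lane 6: gr=1 (6/4), th=2 (6%4)
i=5: r=1+0=1, c=2*2+1+8=13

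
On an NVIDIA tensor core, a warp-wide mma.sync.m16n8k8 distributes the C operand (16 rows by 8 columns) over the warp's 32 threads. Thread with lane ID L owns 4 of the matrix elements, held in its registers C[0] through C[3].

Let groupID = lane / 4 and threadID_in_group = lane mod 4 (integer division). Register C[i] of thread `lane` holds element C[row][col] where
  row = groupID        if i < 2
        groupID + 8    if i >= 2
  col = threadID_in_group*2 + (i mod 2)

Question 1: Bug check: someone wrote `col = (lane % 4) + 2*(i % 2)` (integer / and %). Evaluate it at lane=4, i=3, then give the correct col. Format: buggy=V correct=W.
`(lane % 4) + 2*(i % 2)`[4,3]->2
L=4->gid=4>>2=1, tid=4&3=0
[3]->row 1+8=9  col 0·2+1=1
col: 2 vs 1

buggy=2 correct=1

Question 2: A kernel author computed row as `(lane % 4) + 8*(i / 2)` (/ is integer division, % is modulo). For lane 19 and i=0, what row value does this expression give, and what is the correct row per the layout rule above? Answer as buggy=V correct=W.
`(lane % 4) + 8*(i / 2)`[19,0]=>3
19: grp=4,tig=3
[0] (4+0,3*2+0) = (4,6)
row: 3 vs 4

buggy=3 correct=4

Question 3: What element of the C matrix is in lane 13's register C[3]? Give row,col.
11,3

lane 13: grp=3 (13/4), tig=1 (13%4)
i=3: r=3+8=11, c=1*2+1=3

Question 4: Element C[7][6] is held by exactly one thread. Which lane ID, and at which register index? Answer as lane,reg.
31,0

r=7⇒gr=7,Rb=0  c=6⇒th=3,odd=0
L=7*4+3=31  i=0*2+0=0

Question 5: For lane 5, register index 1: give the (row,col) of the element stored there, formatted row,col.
lane 5: gr=1 (5/4), th=1 (5%4)
i=1: r=1+0=1, c=1*2+1=3

1,3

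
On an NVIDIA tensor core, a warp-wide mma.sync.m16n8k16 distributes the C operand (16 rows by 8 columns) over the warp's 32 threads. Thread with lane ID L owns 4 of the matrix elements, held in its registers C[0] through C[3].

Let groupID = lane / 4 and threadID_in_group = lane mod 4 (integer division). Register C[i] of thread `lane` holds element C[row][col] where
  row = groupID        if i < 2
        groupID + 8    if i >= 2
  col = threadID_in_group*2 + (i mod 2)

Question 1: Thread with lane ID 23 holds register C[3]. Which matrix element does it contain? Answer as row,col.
13,7

L=23->g=23>>2=5, t=23&3=3
[3]->row 5+8=13  col 3·2+1=7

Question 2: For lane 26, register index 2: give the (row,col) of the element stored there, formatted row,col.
14,4

lane 26->26/4=6, 26 mod 4=2
i=2  r:6+8->14  c:2·2+0->4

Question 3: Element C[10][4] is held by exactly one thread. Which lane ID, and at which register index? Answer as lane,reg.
10,2

r: 10->gid=2,r8=1  c: 4->tid=2,i&1=0
L=2*4+2=10  i=1*2+0=2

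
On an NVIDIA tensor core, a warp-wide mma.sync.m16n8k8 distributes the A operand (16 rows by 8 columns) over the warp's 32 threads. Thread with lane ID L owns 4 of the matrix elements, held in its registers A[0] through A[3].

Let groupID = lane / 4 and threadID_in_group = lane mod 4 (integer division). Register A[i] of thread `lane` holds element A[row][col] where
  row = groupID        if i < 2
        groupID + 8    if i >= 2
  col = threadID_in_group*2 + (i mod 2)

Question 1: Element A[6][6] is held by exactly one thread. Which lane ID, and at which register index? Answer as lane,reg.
27,0

r=6⇒gr=6,Rb=0  c=6⇒th=3,odd=0
L=6*4+3=27  i=0*2+0=0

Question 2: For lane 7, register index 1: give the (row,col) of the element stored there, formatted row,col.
lane 7: grp=1 (7/4), tig=3 (7%4)
i=1: r=1+0=1, c=3*2+1=7

1,7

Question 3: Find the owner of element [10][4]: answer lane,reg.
10,2

r:10=>grp=2,rB=1  c:4=>tig=2,lo=0
L=2*4+2=10  i=1*2+0=2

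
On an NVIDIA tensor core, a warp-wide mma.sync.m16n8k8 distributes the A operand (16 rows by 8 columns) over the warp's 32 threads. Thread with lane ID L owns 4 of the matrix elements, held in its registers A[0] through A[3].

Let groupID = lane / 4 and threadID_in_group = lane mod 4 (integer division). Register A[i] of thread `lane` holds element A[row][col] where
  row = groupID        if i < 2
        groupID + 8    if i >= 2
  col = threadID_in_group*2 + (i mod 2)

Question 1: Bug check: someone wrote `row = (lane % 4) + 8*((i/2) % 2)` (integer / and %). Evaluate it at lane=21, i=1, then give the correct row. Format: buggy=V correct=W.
buggy=1 correct=5

`(lane % 4) + 8*((i/2) % 2)`[21,1]=>1
lane 21: grp=5 (21/4), tig=1 (21%4)
i=1: r=5+0=5, c=1*2+1=3
row: 1 vs 5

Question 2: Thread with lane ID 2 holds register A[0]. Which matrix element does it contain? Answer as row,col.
0,4

L=2→G=2>>2=0, T=2&3=2
[0]→row 0+0=0  col 2·2+0=4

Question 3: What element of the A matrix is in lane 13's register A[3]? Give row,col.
13: g=3,t=1
[3] (3+8,1*2+1) = (11,3)

11,3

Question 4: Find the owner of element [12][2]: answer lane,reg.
r=12→G=4,rhi=1  c=2→T=1,p=0
L=4*4+1=17  i=1*2+0=2

17,2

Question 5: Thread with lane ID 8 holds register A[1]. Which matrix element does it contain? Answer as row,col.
2,1

8: gr=2,th=0
[1] (2+0,0*2+1) = (2,1)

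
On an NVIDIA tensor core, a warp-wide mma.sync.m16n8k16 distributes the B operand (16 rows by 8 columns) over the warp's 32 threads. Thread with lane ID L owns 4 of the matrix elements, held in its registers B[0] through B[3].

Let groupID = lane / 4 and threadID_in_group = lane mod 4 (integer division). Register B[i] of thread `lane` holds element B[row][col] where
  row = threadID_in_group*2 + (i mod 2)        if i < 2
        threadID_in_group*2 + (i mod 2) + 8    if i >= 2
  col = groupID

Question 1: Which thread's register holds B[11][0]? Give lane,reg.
1,3

c: 0->gid=0  r: 11->r8=1,tid=1,i&1=1
L=0*4+1=1  i=1*2+1=3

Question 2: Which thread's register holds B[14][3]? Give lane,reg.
c=3->g=3  r=14->rb=1,t=3,b0=0
L=3*4+3=15  i=1*2+0=2

15,2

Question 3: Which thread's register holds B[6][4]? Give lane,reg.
19,0

c=4⇒gr=4  r=6⇒Rb=0,th=3,odd=0
L=4*4+3=19  i=0*2+0=0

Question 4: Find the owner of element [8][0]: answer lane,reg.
c:0=>grp=0  r:8=>rB=1,tig=0,lo=0
L=0*4+0=0  i=1*2+0=2

0,2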